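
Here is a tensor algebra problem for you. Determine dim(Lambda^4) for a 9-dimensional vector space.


The dimension of the space of p-forms on an n-dimensional space is C(n, p).
n = 9, p = 4
C(9, 4) = 9! / (4! * 5!) = 126

126


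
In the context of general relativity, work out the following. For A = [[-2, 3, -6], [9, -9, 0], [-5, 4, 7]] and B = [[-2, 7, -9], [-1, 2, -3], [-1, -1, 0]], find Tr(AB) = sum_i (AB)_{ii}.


Tr(AB) = sum_i (AB)_{ii} where (AB)_{ii} = sum_k A_{ik} B_{ki}.
(AB)_{11} = -2*-2 + 3*-1 + -6*-1 = 7
(AB)_{22} = 9*7 + -9*2 + 0*-1 = 45
(AB)_{33} = -5*-9 + 4*-3 + 7*0 = 33
Tr(AB) = 7 + 45 + 33 = 85

85


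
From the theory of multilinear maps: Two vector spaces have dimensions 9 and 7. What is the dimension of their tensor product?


The dimension of a tensor product is the product of dimensions.
dim(V) = 9, dim(W) = 7
dim(V (x) W) = 9 * 7 = 63

63


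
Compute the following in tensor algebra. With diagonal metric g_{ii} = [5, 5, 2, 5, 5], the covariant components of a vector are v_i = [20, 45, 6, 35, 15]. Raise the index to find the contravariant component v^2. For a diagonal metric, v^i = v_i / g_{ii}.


To raise an index with a diagonal metric: v^i = v_i / g_{ii}.
For index 2: v_2 = 45, g_{22} = 5
v^2 = 45 / 5 = 9

9


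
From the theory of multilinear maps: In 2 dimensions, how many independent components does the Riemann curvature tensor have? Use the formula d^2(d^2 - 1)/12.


The Riemann tensor in d dimensions has d^2(d^2 - 1)/12 independent components.
d = 2, so d^2 = 4
d^2 - 1 = 3
d^2(d^2 - 1) = 4 * 3 = 12
Divide by 12: 12 / 12 = 1

1


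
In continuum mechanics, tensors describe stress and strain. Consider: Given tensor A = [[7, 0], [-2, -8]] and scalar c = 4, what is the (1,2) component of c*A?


Scalar multiplication: (cA)_{ij} = c * A_{ij}.
c = 4
A_{12} = 0
(cA)_{12} = 4 * 0 = 0

0


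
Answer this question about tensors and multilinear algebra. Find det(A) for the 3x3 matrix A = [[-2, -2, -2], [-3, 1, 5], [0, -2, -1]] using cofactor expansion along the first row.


Expanding along the first row, det(A) = a11*M_11 - a12*M_12 + a13*M_13, where M_1j is the (1,j) minor.
Minor M_11 = 1*-1 - 5*-2 = 9
Minor M_12 = -3*-1 - 5*0 = 3
Minor M_13 = -3*-2 - 1*0 = 6
det = -2*(9) - -2*(3) + -2*(6)
    = -18 - -6 + -12
    = -24

-24


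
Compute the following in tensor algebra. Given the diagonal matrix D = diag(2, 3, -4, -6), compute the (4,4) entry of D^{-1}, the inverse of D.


For a diagonal matrix, the inverse has entries (D^{-1})_{ii} = 1/d_{ii}.
The diagonal entries are: d_{11} = 2, d_{22} = 3, d_{33} = -4, d_{44} = -6
We need (D^{-1})_{44} = 1/d_{44} = 1/-6 = -1/6

-1/6


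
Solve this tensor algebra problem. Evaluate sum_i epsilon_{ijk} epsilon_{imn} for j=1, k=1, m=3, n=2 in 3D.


Using the identity: epsilon_{ijk} epsilon_{imn} = delta_{jm} delta_{kn} - delta_{jn} delta_{km}.
delta_{13} = 0
delta_{12} = 0
delta_{12} = 0
delta_{13} = 0
Result = 0 * 0 - 0 * 0 = 0 - 0 = 0

0


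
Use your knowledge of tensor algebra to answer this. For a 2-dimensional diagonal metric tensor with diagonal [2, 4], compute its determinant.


For a diagonal metric, the determinant is the product of diagonal entries.
Diagonal entries: 2, 4
det(g) = 2 * 4 = 8

8


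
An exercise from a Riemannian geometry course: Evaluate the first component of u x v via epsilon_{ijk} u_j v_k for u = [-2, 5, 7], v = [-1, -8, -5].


(u x v)_1 = sum_{j,k} epsilon_{1jk} u_j v_k. Only permutations of (1,2,3) contribute; the two non-zero terms are:
eps_{123} u_2 v_3 = 1 * 5 * -5 = -25
eps_{132} u_3 v_2 = -1 * 7 * -8 = 56
(u x v)_1 = 31

31


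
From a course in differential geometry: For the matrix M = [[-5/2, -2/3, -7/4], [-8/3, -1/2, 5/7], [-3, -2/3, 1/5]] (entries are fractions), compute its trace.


The trace is the sum of diagonal entries.
Diagonal: M[1,1] = -5/2, M[2,2] = -1/2, M[3,3] = 1/5
Tr(M) = -5/2 + -1/2 + 1/5
Computing step by step:
After adding M[1,1]: -5/2
After adding M[2,2]: -3
After adding M[3,3]: -14/5
Tr(M) = -14/5

-14/5


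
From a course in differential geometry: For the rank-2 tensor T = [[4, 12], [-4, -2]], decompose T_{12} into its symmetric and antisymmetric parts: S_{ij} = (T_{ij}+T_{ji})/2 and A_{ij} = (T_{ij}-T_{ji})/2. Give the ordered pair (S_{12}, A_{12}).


T_{12} = 12
T_{21} = -4
S_{12} = (12 + -4)/2 = 8/2 = 4
A_{12} = (12 - -4)/2 = 16/2 = 8
Check: S + A = 4 + 8 = 12 = T_{12}.

(4, 8)


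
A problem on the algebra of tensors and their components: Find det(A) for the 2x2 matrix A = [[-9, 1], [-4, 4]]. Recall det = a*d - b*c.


For a 2x2 matrix [[a, b], [c, d]], det = a*d - b*c.
a = -9, b = 1, c = -4, d = 4
a*d = -9 * 4 = -36
b*c = 1 * -4 = -4
det = -36 - -4 = -32

-32


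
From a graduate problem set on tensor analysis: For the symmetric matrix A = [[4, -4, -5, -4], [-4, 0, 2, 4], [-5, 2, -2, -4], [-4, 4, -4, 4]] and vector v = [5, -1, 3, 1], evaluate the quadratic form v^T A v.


First compute Av:
(Av)_1 = 4*5 + -4*-1 + -5*3 + -4*1 = 5
(Av)_2 = -4*5 + 0*-1 + 2*3 + 4*1 = -10
(Av)_3 = -5*5 + 2*-1 + -2*3 + -4*1 = -37
(Av)_4 = -4*5 + 4*-1 + -4*3 + 4*1 = -32
Av = [5, -10, -37, -32]
Then v^T (Av) = 5*5 + -1*-10 + 3*-37 + 1*-32
= 25 + 10 + -111 + -32 = -108

-108


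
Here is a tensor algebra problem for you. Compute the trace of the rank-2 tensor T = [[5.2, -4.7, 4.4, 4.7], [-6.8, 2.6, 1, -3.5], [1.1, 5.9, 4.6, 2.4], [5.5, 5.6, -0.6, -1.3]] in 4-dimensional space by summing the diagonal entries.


The contraction (trace) of a rank-2 tensor is the sum of its diagonal elements.
Diagonal entries: A[1,1] = 5.2, A[2,2] = 2.6, A[3,3] = 4.6, A[4,4] = -1.3
Tr(A) = 5.2 + 2.6 + 4.6 + -1.3 = 11.1

11.1


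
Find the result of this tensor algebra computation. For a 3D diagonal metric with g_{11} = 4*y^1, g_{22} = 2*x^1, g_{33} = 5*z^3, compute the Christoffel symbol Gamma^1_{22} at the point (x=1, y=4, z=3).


For a diagonal metric, Gamma^k_{ij} = (1/2) g^{kk} (dg_{ik}/dx_j + dg_{jk}/dx_i - dg_{ij}/dx_k).
The metric is diagonal, so g_{ab} = 0 for a != b.
At the given point: g_{11} = 16, g_{22} = 2, g_{33} = 135
g^{11} = 1/16
dg_{21}/dx_2 = 0 (off-diagonal)
dg_{21}/dx_2 = 0 (off-diagonal)
dg_{22}/dx_1 = dg_{22}/dx_1 = 2
Numerator = 0 + 0 - 2 = -2
Gamma^1_{22} = -2 / (2 * 16) = -1/16

-1/16


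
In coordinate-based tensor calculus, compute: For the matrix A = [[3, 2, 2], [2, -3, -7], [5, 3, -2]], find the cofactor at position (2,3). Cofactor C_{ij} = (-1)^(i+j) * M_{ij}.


To find cofactor C_{23}, delete row 2 and column 3.
The resulting 2x2 submatrix is: [[3, 2], [5, 3]]
Minor M_{23} = 3*3 - 2*5
  = 9 - 10 = -1
Sign = (-1)^(2+3) = (-1)^5 = -1
Cofactor C_{23} = -1 * -1 = 1

1


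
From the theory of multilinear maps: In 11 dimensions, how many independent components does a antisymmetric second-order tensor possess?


A antisymmetric rank-2 tensor in d dimensions has d(d-1)/2 independent components.
d = 11
d(d-1)/2 = 11 * 10 / 2 = 110 / 2 = 55

55


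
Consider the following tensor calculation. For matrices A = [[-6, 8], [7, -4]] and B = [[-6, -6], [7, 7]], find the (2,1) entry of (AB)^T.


(AB)^T_{ij} = (AB)_{ji} = sum_k A_{jk} B_{ki}.
For i=2, j=1 we need (AB)_{12}:
A_{11} * B_{12} = -6 * -6 = 36
A_{12} * B_{22} = 8 * 7 = 56
Sum = 36 + 56 = 92

92


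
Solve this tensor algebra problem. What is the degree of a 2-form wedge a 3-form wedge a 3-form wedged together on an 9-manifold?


The degree of a wedge product is the sum of the degrees of the individual forms.
Degrees: 2, 3, 3
Total degree = 2 + 3 + 3 = 8

8


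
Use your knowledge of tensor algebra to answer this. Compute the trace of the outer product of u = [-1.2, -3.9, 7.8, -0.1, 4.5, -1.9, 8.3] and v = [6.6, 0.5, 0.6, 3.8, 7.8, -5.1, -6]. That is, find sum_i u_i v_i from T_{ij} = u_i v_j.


The outer product gives T_{ij} = u_i v_j.
The trace (contraction) is Tr(T) = sum_i T_{ii} = sum_i u_i v_i.
Diagonal entries:
T_{11} = u_1 * v_1 = -1.2 * 6.6 = -7.92
T_{22} = u_2 * v_2 = -3.9 * 0.5 = -1.95
T_{33} = u_3 * v_3 = 7.8 * 0.6 = 4.68
T_{44} = u_4 * v_4 = -0.1 * 3.8 = -0.38
T_{55} = u_5 * v_5 = 4.5 * 7.8 = 35.1
T_{66} = u_6 * v_6 = -1.9 * -5.1 = 9.69
T_{77} = u_7 * v_7 = 8.3 * -6 = -49.8
Tr(T) = -7.92 + -1.95 + 4.68 + -0.38 + 35.1 + 9.69 + -49.8 = -10.58

-10.58


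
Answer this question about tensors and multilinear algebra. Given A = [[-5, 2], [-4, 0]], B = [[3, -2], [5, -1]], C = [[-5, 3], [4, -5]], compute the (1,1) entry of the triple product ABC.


(ABC)_{11} = sum_m (AB)_{1m} C_{m1}. First compute row 1 of AB.
(AB)_{11} = -5*3 + 2*5 = -5
(AB)_{12} = -5*-2 + 2*-1 = 8
Now contract with column 1 of C:
(AB)_{11} * C_{11} = -5 * -5 = 25
(AB)_{12} * C_{21} = 8 * 4 = 32
(ABC)_{11} = 25 + 32 = 57

57


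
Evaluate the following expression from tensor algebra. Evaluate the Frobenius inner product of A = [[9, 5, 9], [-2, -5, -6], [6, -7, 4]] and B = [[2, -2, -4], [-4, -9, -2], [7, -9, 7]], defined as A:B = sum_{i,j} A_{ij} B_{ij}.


A:B = sum over all i,j of A_{ij} * B_{ij}.
Row 1: 9*2=18, 5*-2=-10, 9*-4=-36 => row sum = -28
Row 2: -2*-4=8, -5*-9=45, -6*-2=12 => row sum = 65
Row 3: 6*7=42, -7*-9=63, 4*7=28 => row sum = 133
Total = -28 + 65 + 133 = 170

170


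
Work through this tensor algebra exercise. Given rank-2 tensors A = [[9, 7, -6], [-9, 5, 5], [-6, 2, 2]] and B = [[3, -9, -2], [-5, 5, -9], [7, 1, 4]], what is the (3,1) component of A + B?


Tensor addition is component-wise: (A + B)_{ij} = A_{ij} + B_{ij}.
A_{31} = -6
B_{31} = 7
(A + B)_{31} = -6 + 7 = 1

1


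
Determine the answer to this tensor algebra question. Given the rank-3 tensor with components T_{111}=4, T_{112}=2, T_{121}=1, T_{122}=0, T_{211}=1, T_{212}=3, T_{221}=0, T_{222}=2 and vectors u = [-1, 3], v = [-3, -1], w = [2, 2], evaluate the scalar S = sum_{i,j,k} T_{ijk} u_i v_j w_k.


S = sum over i,j,k of T_{ijk} u_i v_j w_k. Expanding all 8 terms:
T_{111}*u_1*v_1*w_1 = 4*-1*-3*2 = 24  (running total: 24)
T_{112}*u_1*v_1*w_2 = 2*-1*-3*2 = 12  (running total: 36)
T_{121}*u_1*v_2*w_1 = 1*-1*-1*2 = 2  (running total: 38)
T_{122}*u_1*v_2*w_2 = 0*-1*-1*2 = 0  (running total: 38)
T_{211}*u_2*v_1*w_1 = 1*3*-3*2 = -18  (running total: 20)
T_{212}*u_2*v_1*w_2 = 3*3*-3*2 = -54  (running total: -34)
T_{221}*u_2*v_2*w_1 = 0*3*-1*2 = 0  (running total: -34)
T_{222}*u_2*v_2*w_2 = 2*3*-1*2 = -12  (running total: -46)
S = -46

-46


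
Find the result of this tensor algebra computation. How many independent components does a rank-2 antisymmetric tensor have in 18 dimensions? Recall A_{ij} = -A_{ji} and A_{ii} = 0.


An antisymmetric rank-2 tensor satisfies A_{ij} = -A_{ji}, so diagonal entries are zero.
The independent components are the upper-triangular entries: C(n, 2) = n(n-1)/2.
n = 18
C(18, 2) = 18 * 17 / 2 = 306 / 2 = 153

153


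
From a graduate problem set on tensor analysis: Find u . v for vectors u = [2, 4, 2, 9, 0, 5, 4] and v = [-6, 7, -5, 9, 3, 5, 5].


The inner product u . v = sum of u_i * v_i.
Term-by-term: 2 * -6, 4 * 7, 2 * -5, 9 * 9, 0 * 3, 5 * 5, 4 * 5
Products: -12, 28, -10, 81, 0, 25, 20
Sum = -12 + 28 + -10 + 81 + 0 + 25 + 20 = 132

132


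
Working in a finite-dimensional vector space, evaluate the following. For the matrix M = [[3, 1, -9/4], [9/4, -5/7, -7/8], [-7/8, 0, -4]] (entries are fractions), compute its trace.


The trace is the sum of diagonal entries.
Diagonal: M[1,1] = 3, M[2,2] = -5/7, M[3,3] = -4
Tr(M) = 3 + -5/7 + -4
Computing step by step:
After adding M[1,1]: 3
After adding M[2,2]: 16/7
After adding M[3,3]: -12/7
Tr(M) = -12/7

-12/7


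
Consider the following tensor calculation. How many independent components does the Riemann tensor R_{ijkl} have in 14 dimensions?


The Riemann tensor in d dimensions has d^2(d^2 - 1)/12 independent components.
d = 14, so d^2 = 196
d^2 - 1 = 195
d^2(d^2 - 1) = 196 * 195 = 38220
Divide by 12: 38220 / 12 = 3185

3185


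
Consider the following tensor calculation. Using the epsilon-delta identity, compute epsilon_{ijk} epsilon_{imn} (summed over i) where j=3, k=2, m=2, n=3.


Using the identity: epsilon_{ijk} epsilon_{imn} = delta_{jm} delta_{kn} - delta_{jn} delta_{km}.
delta_{32} = 0
delta_{23} = 0
delta_{33} = 1
delta_{22} = 1
Result = 0 * 0 - 1 * 1 = 0 - 1 = -1

-1


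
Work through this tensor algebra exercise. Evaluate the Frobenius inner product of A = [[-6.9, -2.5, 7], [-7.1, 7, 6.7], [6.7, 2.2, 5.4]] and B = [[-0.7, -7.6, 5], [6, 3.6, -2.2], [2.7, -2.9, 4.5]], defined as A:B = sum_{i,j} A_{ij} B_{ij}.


A:B = sum over all i,j of A_{ij} * B_{ij}.
Row 1: -6.9*-0.7=4.83, -2.5*-7.6=19, 7*5=35 => row sum = 58.83
Row 2: -7.1*6=-42.6, 7*3.6=25.2, 6.7*-2.2=-14.74 => row sum = -32.14
Row 3: 6.7*2.7=18.09, 2.2*-2.9=-6.38, 5.4*4.5=24.3 => row sum = 36.01
Total = 58.83 + -32.14 + 36.01 = 62.7

62.7


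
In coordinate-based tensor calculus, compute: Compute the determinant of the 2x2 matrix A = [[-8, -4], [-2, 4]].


For a 2x2 matrix [[a, b], [c, d]], det = a*d - b*c.
a = -8, b = -4, c = -2, d = 4
a*d = -8 * 4 = -32
b*c = -4 * -2 = 8
det = -32 - 8 = -40

-40


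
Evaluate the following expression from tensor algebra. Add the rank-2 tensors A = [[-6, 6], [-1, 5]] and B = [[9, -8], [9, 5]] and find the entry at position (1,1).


Tensor addition is component-wise: (A + B)_{ij} = A_{ij} + B_{ij}.
A_{11} = -6
B_{11} = 9
(A + B)_{11} = -6 + 9 = 3

3


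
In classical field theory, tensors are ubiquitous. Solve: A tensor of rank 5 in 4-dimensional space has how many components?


The number of components of a rank-r tensor in d dimensions is d^r.
Here d = 4 and r = 5.
4^5 = 1024

1024


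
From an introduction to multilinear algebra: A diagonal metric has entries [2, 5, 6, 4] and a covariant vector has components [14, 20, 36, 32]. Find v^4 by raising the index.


To raise an index with a diagonal metric: v^i = v_i / g_{ii}.
For index 4: v_4 = 32, g_{44} = 4
v^4 = 32 / 4 = 8

8


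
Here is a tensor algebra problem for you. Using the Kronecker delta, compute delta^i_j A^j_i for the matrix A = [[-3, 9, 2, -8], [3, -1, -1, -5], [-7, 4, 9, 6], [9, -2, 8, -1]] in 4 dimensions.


The contraction (trace) of a rank-2 tensor is the sum of its diagonal elements.
Diagonal entries: A[1,1] = -3, A[2,2] = -1, A[3,3] = 9, A[4,4] = -1
Tr(A) = -3 + -1 + 9 + -1 = 4

4


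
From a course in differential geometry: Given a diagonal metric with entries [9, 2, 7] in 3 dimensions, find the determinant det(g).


For a diagonal metric, the determinant is the product of diagonal entries.
Diagonal entries: 9, 2, 7
det(g) = 9 * 2 * 7 = 126

126


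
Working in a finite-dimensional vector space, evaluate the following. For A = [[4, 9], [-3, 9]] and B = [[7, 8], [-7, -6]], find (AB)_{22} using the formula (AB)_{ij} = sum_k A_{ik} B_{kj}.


(AB)_{ij} = sum_k A_{ik} B_{kj}.
For i=2, j=2:
A_{21} * B_{12} = -3 * 8 = -24
A_{22} * B_{22} = 9 * -6 = -54
Sum = -24 + -54 = -78

-78


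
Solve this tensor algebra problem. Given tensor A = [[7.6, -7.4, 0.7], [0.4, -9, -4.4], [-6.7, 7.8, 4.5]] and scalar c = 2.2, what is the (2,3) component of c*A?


Scalar multiplication: (cA)_{ij} = c * A_{ij}.
c = 2.2
A_{23} = -4.4
(cA)_{23} = 2.2 * -4.4 = -9.68

-9.68


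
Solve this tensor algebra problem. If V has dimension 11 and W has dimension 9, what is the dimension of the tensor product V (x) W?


The dimension of a tensor product is the product of dimensions.
dim(V) = 11, dim(W) = 9
dim(V (x) W) = 11 * 9 = 99

99


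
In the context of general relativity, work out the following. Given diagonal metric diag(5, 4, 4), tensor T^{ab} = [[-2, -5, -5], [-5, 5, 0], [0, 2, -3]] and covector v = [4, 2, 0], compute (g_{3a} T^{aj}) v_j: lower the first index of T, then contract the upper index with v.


Step 1: lower the first index. For a diagonal metric, g_{ia} T^{aj} = g_{ii} T^{ij} (no sum on i).
g_{33} = 4
S_3{}^1 = 4 * T^{31} = 4 * 0 = 0
S_3{}^2 = 4 * T^{32} = 4 * 2 = 8
S_3{}^3 = 4 * T^{33} = 4 * -3 = -12
Step 2: contract S_3{}^j with v_j.
S_3{}^1 * v_1 = 0 * 4 = 0
S_3{}^2 * v_2 = 8 * 2 = 16
S_3{}^3 * v_3 = -12 * 0 = 0
Result = 0 + 16 + 0 = 16

16


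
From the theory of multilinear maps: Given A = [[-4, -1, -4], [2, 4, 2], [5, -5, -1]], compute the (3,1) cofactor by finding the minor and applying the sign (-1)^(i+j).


To find cofactor C_{31}, delete row 3 and column 1.
The resulting 2x2 submatrix is: [[-1, -4], [4, 2]]
Minor M_{31} = -1*2 - -4*4
  = -2 - -16 = 14
Sign = (-1)^(3+1) = (-1)^4 = 1
Cofactor C_{31} = 1 * 14 = 14

14


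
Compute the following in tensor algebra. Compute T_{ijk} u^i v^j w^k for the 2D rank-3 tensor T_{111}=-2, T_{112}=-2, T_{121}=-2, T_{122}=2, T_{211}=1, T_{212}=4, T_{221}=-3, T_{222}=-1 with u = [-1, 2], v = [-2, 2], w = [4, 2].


S = sum over i,j,k of T_{ijk} u_i v_j w_k. Expanding all 8 terms:
T_{111}*u_1*v_1*w_1 = -2*-1*-2*4 = -16  (running total: -16)
T_{112}*u_1*v_1*w_2 = -2*-1*-2*2 = -8  (running total: -24)
T_{121}*u_1*v_2*w_1 = -2*-1*2*4 = 16  (running total: -8)
T_{122}*u_1*v_2*w_2 = 2*-1*2*2 = -8  (running total: -16)
T_{211}*u_2*v_1*w_1 = 1*2*-2*4 = -16  (running total: -32)
T_{212}*u_2*v_1*w_2 = 4*2*-2*2 = -32  (running total: -64)
T_{221}*u_2*v_2*w_1 = -3*2*2*4 = -48  (running total: -112)
T_{222}*u_2*v_2*w_2 = -1*2*2*2 = -8  (running total: -120)
S = -120

-120


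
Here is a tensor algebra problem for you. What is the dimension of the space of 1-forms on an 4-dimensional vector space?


The dimension of the space of p-forms on an n-dimensional space is C(n, p).
n = 4, p = 1
C(4, 1) = 4! / (1! * 3!) = 4

4


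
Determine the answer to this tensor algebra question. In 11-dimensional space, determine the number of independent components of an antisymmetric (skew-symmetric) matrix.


An antisymmetric rank-2 tensor satisfies A_{ij} = -A_{ji}, so diagonal entries are zero.
The independent components are the upper-triangular entries: C(n, 2) = n(n-1)/2.
n = 11
C(11, 2) = 11 * 10 / 2 = 110 / 2 = 55

55


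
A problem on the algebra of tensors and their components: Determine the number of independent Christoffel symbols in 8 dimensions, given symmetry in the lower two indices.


Christoffel symbols Gamma^k_{ij} are symmetric in i,j, so there are d * d(d+1)/2 independent symbols.
d = 8
d(d+1)/2 = 8 * 9 / 2 = 36
Total = 8 * 36 = 288

288


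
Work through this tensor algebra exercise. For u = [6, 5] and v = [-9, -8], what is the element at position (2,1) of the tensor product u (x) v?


The outer product entry T_{ij} = u_i * v_j.
We need i=2, j=1.
u_2 = 5, v_1 = -9
T_{2,1} = 5 * -9 = -45

-45


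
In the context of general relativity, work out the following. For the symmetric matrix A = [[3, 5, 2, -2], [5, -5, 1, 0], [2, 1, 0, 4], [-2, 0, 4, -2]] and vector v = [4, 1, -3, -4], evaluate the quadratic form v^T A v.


First compute Av:
(Av)_1 = 3*4 + 5*1 + 2*-3 + -2*-4 = 19
(Av)_2 = 5*4 + -5*1 + 1*-3 + 0*-4 = 12
(Av)_3 = 2*4 + 1*1 + 0*-3 + 4*-4 = -7
(Av)_4 = -2*4 + 0*1 + 4*-3 + -2*-4 = -12
Av = [19, 12, -7, -12]
Then v^T (Av) = 4*19 + 1*12 + -3*-7 + -4*-12
= 76 + 12 + 21 + 48 = 157

157


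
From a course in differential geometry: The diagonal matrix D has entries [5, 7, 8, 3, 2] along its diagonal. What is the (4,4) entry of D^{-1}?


For a diagonal matrix, the inverse has entries (D^{-1})_{ii} = 1/d_{ii}.
The diagonal entries are: d_{11} = 5, d_{22} = 7, d_{33} = 8, d_{44} = 3, d_{55} = 2
We need (D^{-1})_{44} = 1/d_{44} = 1/3 = 1/3

1/3


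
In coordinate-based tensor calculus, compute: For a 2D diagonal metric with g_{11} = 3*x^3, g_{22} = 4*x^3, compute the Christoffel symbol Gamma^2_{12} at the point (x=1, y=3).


For a diagonal metric, Gamma^k_{ij} = (1/2) g^{kk} (dg_{ik}/dx_j + dg_{jk}/dx_i - dg_{ij}/dx_k).
The metric is diagonal, so g_{ab} = 0 for a != b.
At the given point: g_{11} = 3, g_{22} = 4
g^{22} = 1/4
dg_{12}/dx_2 = 0 (off-diagonal)
dg_{22}/dx_1 = dg_{22}/dx_1 = 12
dg_{12}/dx_2 = 0 (off-diagonal)
Numerator = 0 + 12 - 0 = 12
Gamma^2_{12} = 12 / (2 * 4) = 3/2

3/2


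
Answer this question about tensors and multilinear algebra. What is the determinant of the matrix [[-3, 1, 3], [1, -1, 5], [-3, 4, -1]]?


Expanding along the first row, det(A) = a11*M_11 - a12*M_12 + a13*M_13, where M_1j is the (1,j) minor.
Minor M_11 = -1*-1 - 5*4 = -19
Minor M_12 = 1*-1 - 5*-3 = 14
Minor M_13 = 1*4 - -1*-3 = 1
det = -3*(-19) - 1*(14) + 3*(1)
    = 57 - 14 + 3
    = 46

46


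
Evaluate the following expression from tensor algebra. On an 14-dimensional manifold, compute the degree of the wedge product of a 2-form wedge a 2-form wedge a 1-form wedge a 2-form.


The degree of a wedge product is the sum of the degrees of the individual forms.
Degrees: 2, 2, 1, 2
Total degree = 2 + 2 + 1 + 2 = 7

7


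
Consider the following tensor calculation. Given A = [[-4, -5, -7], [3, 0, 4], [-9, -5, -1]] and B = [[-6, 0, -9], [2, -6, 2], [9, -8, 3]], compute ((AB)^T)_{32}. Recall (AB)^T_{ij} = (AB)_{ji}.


(AB)^T_{ij} = (AB)_{ji} = sum_k A_{jk} B_{ki}.
For i=3, j=2 we need (AB)_{23}:
A_{21} * B_{13} = 3 * -9 = -27
A_{22} * B_{23} = 0 * 2 = 0
A_{23} * B_{33} = 4 * 3 = 12
Sum = -27 + 0 + 12 = -15

-15


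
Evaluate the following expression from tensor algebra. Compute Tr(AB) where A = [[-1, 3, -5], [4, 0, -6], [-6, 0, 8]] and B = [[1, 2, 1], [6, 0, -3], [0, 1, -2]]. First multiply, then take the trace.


Tr(AB) = sum_i (AB)_{ii} where (AB)_{ii} = sum_k A_{ik} B_{ki}.
(AB)_{11} = -1*1 + 3*6 + -5*0 = 17
(AB)_{22} = 4*2 + 0*0 + -6*1 = 2
(AB)_{33} = -6*1 + 0*-3 + 8*-2 = -22
Tr(AB) = 17 + 2 + -22 = -3

-3


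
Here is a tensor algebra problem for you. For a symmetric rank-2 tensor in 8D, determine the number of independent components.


A symmetric rank-2 tensor in d dimensions has d(d+1)/2 independent components.
d = 8
d(d+1)/2 = 8 * 9 / 2 = 72 / 2 = 36

36


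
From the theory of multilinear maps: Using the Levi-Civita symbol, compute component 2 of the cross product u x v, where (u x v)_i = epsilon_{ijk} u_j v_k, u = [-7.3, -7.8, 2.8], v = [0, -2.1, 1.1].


(u x v)_2 = sum_{j,k} epsilon_{2jk} u_j v_k. Only permutations of (1,2,3) contribute; the two non-zero terms are:
eps_{213} u_1 v_3 = -1 * -7.3 * 1.1 = 8.03
eps_{231} u_3 v_1 = 1 * 2.8 * 0 = 0
(u x v)_2 = 8.03

8.03


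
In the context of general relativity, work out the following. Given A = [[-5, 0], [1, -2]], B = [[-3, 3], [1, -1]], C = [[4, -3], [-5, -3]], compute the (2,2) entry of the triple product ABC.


(ABC)_{22} = sum_m (AB)_{2m} C_{m2}. First compute row 2 of AB.
(AB)_{21} = 1*-3 + -2*1 = -5
(AB)_{22} = 1*3 + -2*-1 = 5
Now contract with column 2 of C:
(AB)_{21} * C_{12} = -5 * -3 = 15
(AB)_{22} * C_{22} = 5 * -3 = -15
(ABC)_{22} = 15 + -15 = 0

0


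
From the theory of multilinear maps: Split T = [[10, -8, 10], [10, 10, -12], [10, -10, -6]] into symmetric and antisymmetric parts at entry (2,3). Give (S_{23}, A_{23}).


T_{23} = -12
T_{32} = -10
S_{23} = (-12 + -10)/2 = -22/2 = -11
A_{23} = (-12 - -10)/2 = -2/2 = -1
Check: S + A = -11 + -1 = -12 = T_{23}.

(-11, -1)


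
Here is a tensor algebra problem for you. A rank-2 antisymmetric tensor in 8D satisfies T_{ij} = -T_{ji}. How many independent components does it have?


An antisymmetric rank-2 tensor satisfies A_{ij} = -A_{ji}, so diagonal entries are zero.
The independent components are the upper-triangular entries: C(n, 2) = n(n-1)/2.
n = 8
C(8, 2) = 8 * 7 / 2 = 56 / 2 = 28

28


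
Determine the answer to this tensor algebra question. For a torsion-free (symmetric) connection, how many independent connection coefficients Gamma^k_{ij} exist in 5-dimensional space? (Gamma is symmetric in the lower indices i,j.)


Christoffel symbols Gamma^k_{ij} are symmetric in i,j, so there are d * d(d+1)/2 independent symbols.
d = 5
d(d+1)/2 = 5 * 6 / 2 = 15
Total = 5 * 15 = 75

75


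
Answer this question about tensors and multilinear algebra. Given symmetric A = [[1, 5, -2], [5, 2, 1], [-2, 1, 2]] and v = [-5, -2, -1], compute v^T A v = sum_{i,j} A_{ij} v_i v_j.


First compute Av:
(Av)_1 = 1*-5 + 5*-2 + -2*-1 = -13
(Av)_2 = 5*-5 + 2*-2 + 1*-1 = -30
(Av)_3 = -2*-5 + 1*-2 + 2*-1 = 6
Av = [-13, -30, 6]
Then v^T (Av) = -5*-13 + -2*-30 + -1*6
= 65 + 60 + -6 = 119

119


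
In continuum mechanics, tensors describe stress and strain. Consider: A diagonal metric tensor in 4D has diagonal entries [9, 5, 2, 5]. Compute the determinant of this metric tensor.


For a diagonal metric, the determinant is the product of diagonal entries.
Diagonal entries: 9, 5, 2, 5
det(g) = 9 * 5 * 2 * 5 = 450

450


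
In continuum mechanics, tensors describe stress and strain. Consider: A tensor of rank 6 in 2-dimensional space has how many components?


The number of components of a rank-r tensor in d dimensions is d^r.
Here d = 2 and r = 6.
2^6 = 64

64


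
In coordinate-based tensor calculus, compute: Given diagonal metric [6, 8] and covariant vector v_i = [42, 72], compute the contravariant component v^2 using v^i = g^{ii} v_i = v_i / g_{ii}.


To raise an index with a diagonal metric: v^i = v_i / g_{ii}.
For index 2: v_2 = 72, g_{22} = 8
v^2 = 72 / 8 = 9

9


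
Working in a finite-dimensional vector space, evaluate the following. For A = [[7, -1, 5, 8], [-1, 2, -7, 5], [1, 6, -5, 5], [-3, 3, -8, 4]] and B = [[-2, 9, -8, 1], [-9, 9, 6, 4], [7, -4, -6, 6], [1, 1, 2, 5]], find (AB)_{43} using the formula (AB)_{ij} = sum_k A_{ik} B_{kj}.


(AB)_{ij} = sum_k A_{ik} B_{kj}.
For i=4, j=3:
A_{41} * B_{13} = -3 * -8 = 24
A_{42} * B_{23} = 3 * 6 = 18
A_{43} * B_{33} = -8 * -6 = 48
A_{44} * B_{43} = 4 * 2 = 8
Sum = 24 + 18 + 48 + 8 = 98

98


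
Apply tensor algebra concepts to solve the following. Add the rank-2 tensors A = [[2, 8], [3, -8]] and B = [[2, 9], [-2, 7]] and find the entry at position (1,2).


Tensor addition is component-wise: (A + B)_{ij} = A_{ij} + B_{ij}.
A_{12} = 8
B_{12} = 9
(A + B)_{12} = 8 + 9 = 17

17


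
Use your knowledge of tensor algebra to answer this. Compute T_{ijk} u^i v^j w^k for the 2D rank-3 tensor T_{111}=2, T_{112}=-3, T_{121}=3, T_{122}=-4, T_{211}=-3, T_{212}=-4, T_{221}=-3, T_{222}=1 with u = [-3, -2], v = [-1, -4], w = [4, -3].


S = sum over i,j,k of T_{ijk} u_i v_j w_k. Expanding all 8 terms:
T_{111}*u_1*v_1*w_1 = 2*-3*-1*4 = 24  (running total: 24)
T_{112}*u_1*v_1*w_2 = -3*-3*-1*-3 = 27  (running total: 51)
T_{121}*u_1*v_2*w_1 = 3*-3*-4*4 = 144  (running total: 195)
T_{122}*u_1*v_2*w_2 = -4*-3*-4*-3 = 144  (running total: 339)
T_{211}*u_2*v_1*w_1 = -3*-2*-1*4 = -24  (running total: 315)
T_{212}*u_2*v_1*w_2 = -4*-2*-1*-3 = 24  (running total: 339)
T_{221}*u_2*v_2*w_1 = -3*-2*-4*4 = -96  (running total: 243)
T_{222}*u_2*v_2*w_2 = 1*-2*-4*-3 = -24  (running total: 219)
S = 219

219


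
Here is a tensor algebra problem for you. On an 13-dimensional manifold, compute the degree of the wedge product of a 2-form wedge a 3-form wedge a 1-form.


The degree of a wedge product is the sum of the degrees of the individual forms.
Degrees: 2, 3, 1
Total degree = 2 + 3 + 1 = 6

6


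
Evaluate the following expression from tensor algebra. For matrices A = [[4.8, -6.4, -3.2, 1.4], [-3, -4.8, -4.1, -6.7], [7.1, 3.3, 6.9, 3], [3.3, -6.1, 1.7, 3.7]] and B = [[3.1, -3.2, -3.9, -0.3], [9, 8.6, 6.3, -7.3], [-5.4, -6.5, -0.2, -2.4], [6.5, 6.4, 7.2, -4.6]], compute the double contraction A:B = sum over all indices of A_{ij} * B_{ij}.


A:B = sum over all i,j of A_{ij} * B_{ij}.
Row 1: 4.8*3.1=14.88, -6.4*-3.2=20.48, -3.2*-3.9=12.48, 1.4*-0.3=-0.42 => row sum = 47.42
Row 2: -3*9=-27, -4.8*8.6=-41.28, -4.1*6.3=-25.83, -6.7*-7.3=48.91 => row sum = -45.2
Row 3: 7.1*-5.4=-38.34, 3.3*-6.5=-21.45, 6.9*-0.2=-1.38, 3*-2.4=-7.2 => row sum = -68.37
Row 4: 3.3*6.5=21.45, -6.1*6.4=-39.04, 1.7*7.2=12.24, 3.7*-4.6=-17.02 => row sum = -22.37
Total = 47.42 + -45.2 + -68.37 + -22.37 = -88.52

-88.52


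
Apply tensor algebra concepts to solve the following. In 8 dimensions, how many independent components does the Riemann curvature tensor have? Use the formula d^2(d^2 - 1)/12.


The Riemann tensor in d dimensions has d^2(d^2 - 1)/12 independent components.
d = 8, so d^2 = 64
d^2 - 1 = 63
d^2(d^2 - 1) = 64 * 63 = 4032
Divide by 12: 4032 / 12 = 336

336


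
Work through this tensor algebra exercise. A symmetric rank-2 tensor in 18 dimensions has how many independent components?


A symmetric rank-2 tensor in d dimensions has d(d+1)/2 independent components.
d = 18
d(d+1)/2 = 18 * 19 / 2 = 342 / 2 = 171

171


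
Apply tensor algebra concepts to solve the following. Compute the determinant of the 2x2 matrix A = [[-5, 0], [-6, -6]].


For a 2x2 matrix [[a, b], [c, d]], det = a*d - b*c.
a = -5, b = 0, c = -6, d = -6
a*d = -5 * -6 = 30
b*c = 0 * -6 = 0
det = 30 - 0 = 30

30


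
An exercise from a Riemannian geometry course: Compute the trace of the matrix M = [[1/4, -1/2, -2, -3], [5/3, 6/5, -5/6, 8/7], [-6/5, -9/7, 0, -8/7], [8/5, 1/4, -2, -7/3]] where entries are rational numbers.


The trace is the sum of diagonal entries.
Diagonal: M[1,1] = 1/4, M[2,2] = 6/5, M[3,3] = 0, M[4,4] = -7/3
Tr(M) = 1/4 + 6/5 + 0 + -7/3
Computing step by step:
After adding M[1,1]: 1/4
After adding M[2,2]: 29/20
After adding M[3,3]: 29/20
After adding M[4,4]: -53/60
Tr(M) = -53/60

-53/60


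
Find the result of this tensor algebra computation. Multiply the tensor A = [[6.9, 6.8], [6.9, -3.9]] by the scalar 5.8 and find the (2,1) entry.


Scalar multiplication: (cA)_{ij} = c * A_{ij}.
c = 5.8
A_{21} = 6.9
(cA)_{21} = 5.8 * 6.9 = 40.02

40.02


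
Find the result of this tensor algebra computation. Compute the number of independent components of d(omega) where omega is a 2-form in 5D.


The exterior derivative of a p-form is a (p+1)-form.
Its number of independent components is C(n, p+1).
n = 5, p+1 = 3
C(5, 3) = 10

10


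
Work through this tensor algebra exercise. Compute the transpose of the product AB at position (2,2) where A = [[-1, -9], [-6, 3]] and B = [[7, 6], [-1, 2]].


(AB)^T_{ij} = (AB)_{ji} = sum_k A_{jk} B_{ki}.
For i=2, j=2 we need (AB)_{22}:
A_{21} * B_{12} = -6 * 6 = -36
A_{22} * B_{22} = 3 * 2 = 6
Sum = -36 + 6 = -30

-30


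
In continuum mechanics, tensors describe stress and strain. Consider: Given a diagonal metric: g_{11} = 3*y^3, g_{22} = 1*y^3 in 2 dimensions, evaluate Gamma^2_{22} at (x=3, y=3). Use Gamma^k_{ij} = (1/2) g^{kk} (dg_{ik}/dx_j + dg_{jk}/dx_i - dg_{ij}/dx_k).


For a diagonal metric, Gamma^k_{ij} = (1/2) g^{kk} (dg_{ik}/dx_j + dg_{jk}/dx_i - dg_{ij}/dx_k).
The metric is diagonal, so g_{ab} = 0 for a != b.
At the given point: g_{11} = 81, g_{22} = 27
g^{22} = 1/27
dg_{22}/dx_2 = dg_{22}/dx_2 = 27
dg_{22}/dx_2 = dg_{22}/dx_2 = 27
dg_{22}/dx_2 = dg_{22}/dx_2 = 27
Numerator = 27 + 27 - 27 = 27
Gamma^2_{22} = 27 / (2 * 27) = 1/2

1/2


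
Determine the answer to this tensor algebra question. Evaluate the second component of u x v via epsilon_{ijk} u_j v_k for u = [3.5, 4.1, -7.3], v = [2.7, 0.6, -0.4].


(u x v)_2 = sum_{j,k} epsilon_{2jk} u_j v_k. Only permutations of (1,2,3) contribute; the two non-zero terms are:
eps_{213} u_1 v_3 = -1 * 3.5 * -0.4 = 1.4
eps_{231} u_3 v_1 = 1 * -7.3 * 2.7 = -19.71
(u x v)_2 = -18.31

-18.31


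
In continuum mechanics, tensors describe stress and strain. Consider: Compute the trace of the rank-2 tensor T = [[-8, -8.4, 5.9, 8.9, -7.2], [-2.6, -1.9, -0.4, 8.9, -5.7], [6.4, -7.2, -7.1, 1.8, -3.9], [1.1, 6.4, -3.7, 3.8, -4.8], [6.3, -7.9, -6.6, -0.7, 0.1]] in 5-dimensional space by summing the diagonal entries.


The contraction (trace) of a rank-2 tensor is the sum of its diagonal elements.
Diagonal entries: A[1,1] = -8, A[2,2] = -1.9, A[3,3] = -7.1, A[4,4] = 3.8, A[5,5] = 0.1
Tr(A) = -8 + -1.9 + -7.1 + 3.8 + 0.1 = -13.1

-13.1


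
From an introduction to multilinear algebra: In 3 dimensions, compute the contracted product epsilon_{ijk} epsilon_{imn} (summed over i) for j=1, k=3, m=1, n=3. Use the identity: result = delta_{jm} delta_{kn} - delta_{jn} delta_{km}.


Using the identity: epsilon_{ijk} epsilon_{imn} = delta_{jm} delta_{kn} - delta_{jn} delta_{km}.
delta_{11} = 1
delta_{33} = 1
delta_{13} = 0
delta_{31} = 0
Result = 1 * 1 - 0 * 0 = 1 - 0 = 1

1


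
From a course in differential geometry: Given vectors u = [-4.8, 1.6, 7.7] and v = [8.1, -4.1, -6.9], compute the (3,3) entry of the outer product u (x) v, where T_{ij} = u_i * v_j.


The outer product entry T_{ij} = u_i * v_j.
We need i=3, j=3.
u_3 = 7.7, v_3 = -6.9
T_{3,3} = 7.7 * -6.9 = -53.13

-53.13


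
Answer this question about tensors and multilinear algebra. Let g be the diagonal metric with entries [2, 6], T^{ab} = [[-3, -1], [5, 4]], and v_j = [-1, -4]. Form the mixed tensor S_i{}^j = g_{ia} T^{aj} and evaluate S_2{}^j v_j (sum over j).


Step 1: lower the first index. For a diagonal metric, g_{ia} T^{aj} = g_{ii} T^{ij} (no sum on i).
g_{22} = 6
S_2{}^1 = 6 * T^{21} = 6 * 5 = 30
S_2{}^2 = 6 * T^{22} = 6 * 4 = 24
Step 2: contract S_2{}^j with v_j.
S_2{}^1 * v_1 = 30 * -1 = -30
S_2{}^2 * v_2 = 24 * -4 = -96
Result = -30 + -96 = -126

-126


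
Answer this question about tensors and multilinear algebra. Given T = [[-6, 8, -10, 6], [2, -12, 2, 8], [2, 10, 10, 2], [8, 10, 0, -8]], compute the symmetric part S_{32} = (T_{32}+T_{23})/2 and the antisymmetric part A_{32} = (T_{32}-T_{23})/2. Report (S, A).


T_{32} = 10
T_{23} = 2
S_{32} = (10 + 2)/2 = 12/2 = 6
A_{32} = (10 - 2)/2 = 8/2 = 4
Check: S + A = 6 + 4 = 10 = T_{32}.

(6, 4)


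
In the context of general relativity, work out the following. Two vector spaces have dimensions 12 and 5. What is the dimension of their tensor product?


The dimension of a tensor product is the product of dimensions.
dim(V) = 12, dim(W) = 5
dim(V (x) W) = 12 * 5 = 60

60


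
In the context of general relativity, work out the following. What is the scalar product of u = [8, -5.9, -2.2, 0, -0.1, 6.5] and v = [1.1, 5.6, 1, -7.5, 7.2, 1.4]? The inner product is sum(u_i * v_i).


The inner product u . v = sum of u_i * v_i.
Term-by-term: 8 * 1.1, -5.9 * 5.6, -2.2 * 1, 0 * -7.5, -0.1 * 7.2, 6.5 * 1.4
Products: 8.8, -33.04, -2.2, 0, -0.72, 9.1
Sum = 8.8 + -33.04 + -2.2 + 0 + -0.72 + 9.1 = -18.06

-18.06


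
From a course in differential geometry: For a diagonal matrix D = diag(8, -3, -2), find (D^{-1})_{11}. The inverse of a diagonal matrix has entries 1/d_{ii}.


For a diagonal matrix, the inverse has entries (D^{-1})_{ii} = 1/d_{ii}.
The diagonal entries are: d_{11} = 8, d_{22} = -3, d_{33} = -2
We need (D^{-1})_{11} = 1/d_{11} = 1/8 = 1/8

1/8


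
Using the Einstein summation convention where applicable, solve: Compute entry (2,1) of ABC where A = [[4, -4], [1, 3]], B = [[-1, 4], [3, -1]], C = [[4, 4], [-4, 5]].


(ABC)_{21} = sum_m (AB)_{2m} C_{m1}. First compute row 2 of AB.
(AB)_{21} = 1*-1 + 3*3 = 8
(AB)_{22} = 1*4 + 3*-1 = 1
Now contract with column 1 of C:
(AB)_{21} * C_{11} = 8 * 4 = 32
(AB)_{22} * C_{21} = 1 * -4 = -4
(ABC)_{21} = 32 + -4 = 28

28


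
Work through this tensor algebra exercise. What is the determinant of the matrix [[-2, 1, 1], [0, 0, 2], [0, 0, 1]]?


Expanding along the first row, det(A) = a11*M_11 - a12*M_12 + a13*M_13, where M_1j is the (1,j) minor.
Minor M_11 = 0*1 - 2*0 = 0
Minor M_12 = 0*1 - 2*0 = 0
Minor M_13 = 0*0 - 0*0 = 0
det = -2*(0) - 1*(0) + 1*(0)
    = 0 - 0 + 0
    = 0

0


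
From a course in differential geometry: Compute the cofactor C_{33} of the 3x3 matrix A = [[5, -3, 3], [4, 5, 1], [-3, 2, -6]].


To find cofactor C_{33}, delete row 3 and column 3.
The resulting 2x2 submatrix is: [[5, -3], [4, 5]]
Minor M_{33} = 5*5 - -3*4
  = 25 - -12 = 37
Sign = (-1)^(3+3) = (-1)^6 = 1
Cofactor C_{33} = 1 * 37 = 37

37


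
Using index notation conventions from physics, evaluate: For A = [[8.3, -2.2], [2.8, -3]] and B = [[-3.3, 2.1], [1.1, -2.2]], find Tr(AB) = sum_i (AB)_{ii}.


Tr(AB) = sum_i (AB)_{ii} where (AB)_{ii} = sum_k A_{ik} B_{ki}.
(AB)_{11} = 8.3*-3.3 + -2.2*1.1 = -29.81
(AB)_{22} = 2.8*2.1 + -3*-2.2 = 12.48
Tr(AB) = -29.81 + 12.48 = -17.33

-17.33


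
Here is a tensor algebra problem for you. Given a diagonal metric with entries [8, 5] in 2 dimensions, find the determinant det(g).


For a diagonal metric, the determinant is the product of diagonal entries.
Diagonal entries: 8, 5
det(g) = 8 * 5 = 40

40


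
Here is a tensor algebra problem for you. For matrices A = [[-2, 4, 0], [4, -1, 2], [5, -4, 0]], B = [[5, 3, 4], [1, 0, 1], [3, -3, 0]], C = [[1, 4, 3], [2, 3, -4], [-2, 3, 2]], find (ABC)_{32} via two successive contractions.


(ABC)_{32} = sum_m (AB)_{3m} C_{m2}. First compute row 3 of AB.
(AB)_{31} = 5*5 + -4*1 + 0*3 = 21
(AB)_{32} = 5*3 + -4*0 + 0*-3 = 15
(AB)_{33} = 5*4 + -4*1 + 0*0 = 16
Now contract with column 2 of C:
(AB)_{31} * C_{12} = 21 * 4 = 84
(AB)_{32} * C_{22} = 15 * 3 = 45
(AB)_{33} * C_{32} = 16 * 3 = 48
(ABC)_{32} = 84 + 45 + 48 = 177

177


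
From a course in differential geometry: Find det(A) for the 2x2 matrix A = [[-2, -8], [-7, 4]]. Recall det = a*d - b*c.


For a 2x2 matrix [[a, b], [c, d]], det = a*d - b*c.
a = -2, b = -8, c = -7, d = 4
a*d = -2 * 4 = -8
b*c = -8 * -7 = 56
det = -8 - 56 = -64

-64


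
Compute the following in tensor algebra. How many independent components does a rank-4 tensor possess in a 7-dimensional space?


The number of components of a rank-r tensor in d dimensions is d^r.
Here d = 7 and r = 4.
7^4 = 2401

2401


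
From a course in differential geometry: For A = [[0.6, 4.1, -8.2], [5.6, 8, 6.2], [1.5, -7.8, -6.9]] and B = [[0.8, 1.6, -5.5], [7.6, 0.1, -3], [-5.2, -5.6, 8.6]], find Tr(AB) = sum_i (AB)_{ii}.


Tr(AB) = sum_i (AB)_{ii} where (AB)_{ii} = sum_k A_{ik} B_{ki}.
(AB)_{11} = 0.6*0.8 + 4.1*7.6 + -8.2*-5.2 = 74.28
(AB)_{22} = 5.6*1.6 + 8*0.1 + 6.2*-5.6 = -24.96
(AB)_{33} = 1.5*-5.5 + -7.8*-3 + -6.9*8.6 = -44.19
Tr(AB) = 74.28 + -24.96 + -44.19 = 5.13

5.13


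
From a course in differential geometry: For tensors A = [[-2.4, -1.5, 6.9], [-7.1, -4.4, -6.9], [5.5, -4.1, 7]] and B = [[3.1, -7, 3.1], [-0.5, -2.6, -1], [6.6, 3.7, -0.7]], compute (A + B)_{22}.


Tensor addition is component-wise: (A + B)_{ij} = A_{ij} + B_{ij}.
A_{22} = -4.4
B_{22} = -2.6
(A + B)_{22} = -4.4 + -2.6 = -7

-7


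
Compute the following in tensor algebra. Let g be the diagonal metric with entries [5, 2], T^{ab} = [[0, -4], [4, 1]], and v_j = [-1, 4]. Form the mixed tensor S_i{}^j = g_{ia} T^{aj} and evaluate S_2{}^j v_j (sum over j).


Step 1: lower the first index. For a diagonal metric, g_{ia} T^{aj} = g_{ii} T^{ij} (no sum on i).
g_{22} = 2
S_2{}^1 = 2 * T^{21} = 2 * 4 = 8
S_2{}^2 = 2 * T^{22} = 2 * 1 = 2
Step 2: contract S_2{}^j with v_j.
S_2{}^1 * v_1 = 8 * -1 = -8
S_2{}^2 * v_2 = 2 * 4 = 8
Result = -8 + 8 = 0

0


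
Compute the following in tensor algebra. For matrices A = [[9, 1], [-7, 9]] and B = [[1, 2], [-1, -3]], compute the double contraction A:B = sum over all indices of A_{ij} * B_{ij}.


A:B = sum over all i,j of A_{ij} * B_{ij}.
Row 1: 9*1=9, 1*2=2 => row sum = 11
Row 2: -7*-1=7, 9*-3=-27 => row sum = -20
Total = 11 + -20 = -9

-9


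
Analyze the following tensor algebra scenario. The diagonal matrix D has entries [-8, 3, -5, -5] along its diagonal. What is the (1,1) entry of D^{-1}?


For a diagonal matrix, the inverse has entries (D^{-1})_{ii} = 1/d_{ii}.
The diagonal entries are: d_{11} = -8, d_{22} = 3, d_{33} = -5, d_{44} = -5
We need (D^{-1})_{11} = 1/d_{11} = 1/-8 = -1/8

-1/8


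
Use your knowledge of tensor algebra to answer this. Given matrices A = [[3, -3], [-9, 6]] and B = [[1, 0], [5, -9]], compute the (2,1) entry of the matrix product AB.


(AB)_{ij} = sum_k A_{ik} B_{kj}.
For i=2, j=1:
A_{21} * B_{11} = -9 * 1 = -9
A_{22} * B_{21} = 6 * 5 = 30
Sum = -9 + 30 = 21

21


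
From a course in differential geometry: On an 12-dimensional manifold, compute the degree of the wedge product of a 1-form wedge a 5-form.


The degree of a wedge product is the sum of the degrees of the individual forms.
Degrees: 1, 5
Total degree = 1 + 5 = 6

6


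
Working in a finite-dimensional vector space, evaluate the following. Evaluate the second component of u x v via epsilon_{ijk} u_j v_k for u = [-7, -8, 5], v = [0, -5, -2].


(u x v)_2 = sum_{j,k} epsilon_{2jk} u_j v_k. Only permutations of (1,2,3) contribute; the two non-zero terms are:
eps_{213} u_1 v_3 = -1 * -7 * -2 = -14
eps_{231} u_3 v_1 = 1 * 5 * 0 = 0
(u x v)_2 = -14

-14
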